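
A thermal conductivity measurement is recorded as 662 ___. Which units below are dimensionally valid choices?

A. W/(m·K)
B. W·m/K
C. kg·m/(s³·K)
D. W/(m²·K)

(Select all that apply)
A, C

thermal conductivity has SI base units: kg * m / (s^3 * K)

Checking each option against kg * m / (s^3 * K):
  A. W/(m·K): ✓ matches
  B. W·m/K: ✗ does not match
  C. kg·m/(s³·K): ✓ matches
  D. W/(m²·K): ✗ does not match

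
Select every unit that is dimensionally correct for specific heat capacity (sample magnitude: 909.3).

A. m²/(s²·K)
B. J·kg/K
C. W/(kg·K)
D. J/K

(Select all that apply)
A

specific heat capacity has SI base units: m^2 / (s^2 * K)

Checking each option against m^2 / (s^2 * K):
  A. m²/(s²·K): ✓ matches
  B. J·kg/K: ✗ does not match
  C. W/(kg·K): ✗ does not match
  D. J/K: ✗ does not match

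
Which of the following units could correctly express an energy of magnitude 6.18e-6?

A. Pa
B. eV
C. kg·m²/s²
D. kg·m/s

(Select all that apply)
B, C

energy has SI base units: kg * m^2 / s^2

Checking each option against kg * m^2 / s^2:
  A. Pa: ✗ does not match
  B. eV: ✓ matches
  C. kg·m²/s²: ✓ matches
  D. kg·m/s: ✗ does not match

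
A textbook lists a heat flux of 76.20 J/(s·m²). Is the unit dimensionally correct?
Yes

heat flux has SI base units: kg / s^3
J/(s·m²) reduces to the same SI base units, so it is a valid unit for heat flux.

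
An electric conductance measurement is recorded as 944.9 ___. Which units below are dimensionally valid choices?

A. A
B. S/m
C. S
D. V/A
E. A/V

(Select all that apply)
C, E

electric conductance has SI base units: A^2 * s^3 / (kg * m^2)

Checking each option against A^2 * s^3 / (kg * m^2):
  A. A: ✗ does not match
  B. S/m: ✗ does not match
  C. S: ✓ matches
  D. V/A: ✗ does not match
  E. A/V: ✓ matches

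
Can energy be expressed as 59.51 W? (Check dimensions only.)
No

energy has SI base units: kg * m^2 / s^2
W does NOT reduce to kg * m^2 / s^2; a valid unit for energy would be e.g. J.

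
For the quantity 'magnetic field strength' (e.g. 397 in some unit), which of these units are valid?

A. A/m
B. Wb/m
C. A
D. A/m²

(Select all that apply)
A

magnetic field strength has SI base units: A / m

Checking each option against A / m:
  A. A/m: ✓ matches
  B. Wb/m: ✗ does not match
  C. A: ✗ does not match
  D. A/m²: ✗ does not match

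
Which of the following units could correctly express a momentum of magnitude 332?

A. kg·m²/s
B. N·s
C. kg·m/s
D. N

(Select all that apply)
B, C

momentum has SI base units: kg * m / s

Checking each option against kg * m / s:
  A. kg·m²/s: ✗ does not match
  B. N·s: ✓ matches
  C. kg·m/s: ✓ matches
  D. N: ✗ does not match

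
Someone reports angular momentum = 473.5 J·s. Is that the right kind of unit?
Yes

angular momentum has SI base units: kg * m^2 / s
J·s reduces to the same SI base units, so it is a valid unit for angular momentum.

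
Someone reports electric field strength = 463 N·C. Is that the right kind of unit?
No

electric field strength has SI base units: kg * m / (A * s^3)
N·C does NOT reduce to kg * m / (A * s^3); a valid unit for electric field strength would be e.g. V/m.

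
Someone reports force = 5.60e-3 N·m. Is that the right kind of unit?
No

force has SI base units: kg * m / s^2
N·m does NOT reduce to kg * m / s^2; a valid unit for force would be e.g. N.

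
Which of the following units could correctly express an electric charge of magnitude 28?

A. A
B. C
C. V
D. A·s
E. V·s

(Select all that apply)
B, D

electric charge has SI base units: A * s

Checking each option against A * s:
  A. A: ✗ does not match
  B. C: ✓ matches
  C. V: ✗ does not match
  D. A·s: ✓ matches
  E. V·s: ✗ does not match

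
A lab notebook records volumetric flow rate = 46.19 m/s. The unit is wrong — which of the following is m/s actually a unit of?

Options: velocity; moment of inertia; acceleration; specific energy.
velocity

volumetric flow rate should have units dimensionally equivalent to m^3 / s (e.g. m³/s).
The given unit 'm/s' reduces to m / s. Of the listed options, that is the dimensionality of velocity.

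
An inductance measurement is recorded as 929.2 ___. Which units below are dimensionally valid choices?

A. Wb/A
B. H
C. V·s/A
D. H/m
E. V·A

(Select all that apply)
A, B, C

inductance has SI base units: kg * m^2 / (A^2 * s^2)

Checking each option against kg * m^2 / (A^2 * s^2):
  A. Wb/A: ✓ matches
  B. H: ✓ matches
  C. V·s/A: ✓ matches
  D. H/m: ✗ does not match
  E. V·A: ✗ does not match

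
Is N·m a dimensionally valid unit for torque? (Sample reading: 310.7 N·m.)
Yes

torque has SI base units: kg * m^2 / s^2
N·m reduces to the same SI base units, so it is a valid unit for torque.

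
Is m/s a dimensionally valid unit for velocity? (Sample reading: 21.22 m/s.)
Yes

velocity has SI base units: m / s
m/s reduces to the same SI base units, so it is a valid unit for velocity.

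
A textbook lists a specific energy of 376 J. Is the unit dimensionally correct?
No

specific energy has SI base units: m^2 / s^2
J does NOT reduce to m^2 / s^2; a valid unit for specific energy would be e.g. J/kg.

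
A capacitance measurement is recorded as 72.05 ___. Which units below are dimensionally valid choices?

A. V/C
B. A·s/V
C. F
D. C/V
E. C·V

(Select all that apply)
B, C, D

capacitance has SI base units: A^2 * s^4 / (kg * m^2)

Checking each option against A^2 * s^4 / (kg * m^2):
  A. V/C: ✗ does not match
  B. A·s/V: ✓ matches
  C. F: ✓ matches
  D. C/V: ✓ matches
  E. C·V: ✗ does not match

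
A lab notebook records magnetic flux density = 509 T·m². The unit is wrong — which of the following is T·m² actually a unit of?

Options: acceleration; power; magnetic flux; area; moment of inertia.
magnetic flux

magnetic flux density should have units dimensionally equivalent to kg / (A * s^2) (e.g. T).
The given unit 'T·m²' reduces to kg * m^2 / (A * s^2). Of the listed options, that is the dimensionality of magnetic flux.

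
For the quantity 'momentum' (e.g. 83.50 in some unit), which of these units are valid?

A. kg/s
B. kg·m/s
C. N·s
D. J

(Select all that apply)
B, C

momentum has SI base units: kg * m / s

Checking each option against kg * m / s:
  A. kg/s: ✗ does not match
  B. kg·m/s: ✓ matches
  C. N·s: ✓ matches
  D. J: ✗ does not match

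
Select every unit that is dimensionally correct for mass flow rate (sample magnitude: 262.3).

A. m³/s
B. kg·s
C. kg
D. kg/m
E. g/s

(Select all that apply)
E

mass flow rate has SI base units: kg / s

Checking each option against kg / s:
  A. m³/s: ✗ does not match
  B. kg·s: ✗ does not match
  C. kg: ✗ does not match
  D. kg/m: ✗ does not match
  E. g/s: ✓ matches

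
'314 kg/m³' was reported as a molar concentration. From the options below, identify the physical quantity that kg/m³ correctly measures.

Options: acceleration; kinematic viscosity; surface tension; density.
density

molar concentration should have units dimensionally equivalent to mol / m^3 (e.g. mol/m³).
The given unit 'kg/m³' reduces to kg / m^3. Of the listed options, that is the dimensionality of density.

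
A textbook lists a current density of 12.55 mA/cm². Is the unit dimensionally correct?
Yes

current density has SI base units: A / m^2
mA/cm² reduces to the same SI base units, so it is a valid unit for current density.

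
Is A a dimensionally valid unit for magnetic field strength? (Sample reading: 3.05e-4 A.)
No

magnetic field strength has SI base units: A / m
A does NOT reduce to A / m; a valid unit for magnetic field strength would be e.g. A/m.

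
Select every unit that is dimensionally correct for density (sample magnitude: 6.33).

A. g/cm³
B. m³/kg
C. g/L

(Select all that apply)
A, C

density has SI base units: kg / m^3

Checking each option against kg / m^3:
  A. g/cm³: ✓ matches
  B. m³/kg: ✗ does not match
  C. g/L: ✓ matches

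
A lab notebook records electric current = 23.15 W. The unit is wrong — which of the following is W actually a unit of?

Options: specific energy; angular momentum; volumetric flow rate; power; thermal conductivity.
power

electric current should have units dimensionally equivalent to A (e.g. A).
The given unit 'W' reduces to kg * m^2 / s^3. Of the listed options, that is the dimensionality of power.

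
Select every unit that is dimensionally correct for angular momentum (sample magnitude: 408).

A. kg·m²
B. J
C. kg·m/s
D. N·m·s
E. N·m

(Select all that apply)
D

angular momentum has SI base units: kg * m^2 / s

Checking each option against kg * m^2 / s:
  A. kg·m²: ✗ does not match
  B. J: ✗ does not match
  C. kg·m/s: ✗ does not match
  D. N·m·s: ✓ matches
  E. N·m: ✗ does not match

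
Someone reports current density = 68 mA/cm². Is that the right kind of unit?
Yes

current density has SI base units: A / m^2
mA/cm² reduces to the same SI base units, so it is a valid unit for current density.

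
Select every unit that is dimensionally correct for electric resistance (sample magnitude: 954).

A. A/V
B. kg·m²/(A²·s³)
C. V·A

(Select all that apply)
B

electric resistance has SI base units: kg * m^2 / (A^2 * s^3)

Checking each option against kg * m^2 / (A^2 * s^3):
  A. A/V: ✗ does not match
  B. kg·m²/(A²·s³): ✓ matches
  C. V·A: ✗ does not match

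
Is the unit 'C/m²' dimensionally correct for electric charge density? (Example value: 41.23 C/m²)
No

electric charge density has SI base units: A * s / m^3
C/m² does NOT reduce to A * s / m^3; a valid unit for electric charge density would be e.g. C/m³.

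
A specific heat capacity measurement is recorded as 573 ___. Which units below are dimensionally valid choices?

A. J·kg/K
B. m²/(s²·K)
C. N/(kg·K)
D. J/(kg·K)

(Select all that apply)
B, D

specific heat capacity has SI base units: m^2 / (s^2 * K)

Checking each option against m^2 / (s^2 * K):
  A. J·kg/K: ✗ does not match
  B. m²/(s²·K): ✓ matches
  C. N/(kg·K): ✗ does not match
  D. J/(kg·K): ✓ matches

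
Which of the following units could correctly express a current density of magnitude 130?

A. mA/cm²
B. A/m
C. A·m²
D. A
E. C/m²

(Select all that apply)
A

current density has SI base units: A / m^2

Checking each option against A / m^2:
  A. mA/cm²: ✓ matches
  B. A/m: ✗ does not match
  C. A·m²: ✗ does not match
  D. A: ✗ does not match
  E. C/m²: ✗ does not match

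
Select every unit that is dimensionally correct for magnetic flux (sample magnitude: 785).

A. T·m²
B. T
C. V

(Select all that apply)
A

magnetic flux has SI base units: kg * m^2 / (A * s^2)

Checking each option against kg * m^2 / (A * s^2):
  A. T·m²: ✓ matches
  B. T: ✗ does not match
  C. V: ✗ does not match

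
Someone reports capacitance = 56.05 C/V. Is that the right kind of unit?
Yes

capacitance has SI base units: A^2 * s^4 / (kg * m^2)
C/V reduces to the same SI base units, so it is a valid unit for capacitance.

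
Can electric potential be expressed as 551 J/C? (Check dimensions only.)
Yes

electric potential has SI base units: kg * m^2 / (A * s^3)
J/C reduces to the same SI base units, so it is a valid unit for electric potential.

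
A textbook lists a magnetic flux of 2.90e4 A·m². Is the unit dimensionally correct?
No

magnetic flux has SI base units: kg * m^2 / (A * s^2)
A·m² does NOT reduce to kg * m^2 / (A * s^2); a valid unit for magnetic flux would be e.g. Wb.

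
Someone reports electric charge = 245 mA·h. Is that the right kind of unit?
Yes

electric charge has SI base units: A * s
mA·h reduces to the same SI base units, so it is a valid unit for electric charge.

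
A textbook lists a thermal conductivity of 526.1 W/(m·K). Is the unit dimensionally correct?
Yes

thermal conductivity has SI base units: kg * m / (s^3 * K)
W/(m·K) reduces to the same SI base units, so it is a valid unit for thermal conductivity.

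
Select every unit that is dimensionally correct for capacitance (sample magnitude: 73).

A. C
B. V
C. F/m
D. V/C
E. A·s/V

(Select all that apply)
E

capacitance has SI base units: A^2 * s^4 / (kg * m^2)

Checking each option against A^2 * s^4 / (kg * m^2):
  A. C: ✗ does not match
  B. V: ✗ does not match
  C. F/m: ✗ does not match
  D. V/C: ✗ does not match
  E. A·s/V: ✓ matches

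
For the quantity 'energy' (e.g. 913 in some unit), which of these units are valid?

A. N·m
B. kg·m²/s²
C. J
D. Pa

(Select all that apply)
A, B, C

energy has SI base units: kg * m^2 / s^2

Checking each option against kg * m^2 / s^2:
  A. N·m: ✓ matches
  B. kg·m²/s²: ✓ matches
  C. J: ✓ matches
  D. Pa: ✗ does not match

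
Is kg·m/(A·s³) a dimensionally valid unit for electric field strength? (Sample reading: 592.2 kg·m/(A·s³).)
Yes

electric field strength has SI base units: kg * m / (A * s^3)
kg·m/(A·s³) reduces to the same SI base units, so it is a valid unit for electric field strength.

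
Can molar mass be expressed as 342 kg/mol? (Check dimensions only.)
Yes

molar mass has SI base units: kg / mol
kg/mol reduces to the same SI base units, so it is a valid unit for molar mass.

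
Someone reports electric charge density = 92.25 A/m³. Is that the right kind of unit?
No

electric charge density has SI base units: A * s / m^3
A/m³ does NOT reduce to A * s / m^3; a valid unit for electric charge density would be e.g. C/m³.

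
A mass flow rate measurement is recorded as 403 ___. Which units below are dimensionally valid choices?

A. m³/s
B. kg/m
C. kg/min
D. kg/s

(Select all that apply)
C, D

mass flow rate has SI base units: kg / s

Checking each option against kg / s:
  A. m³/s: ✗ does not match
  B. kg/m: ✗ does not match
  C. kg/min: ✓ matches
  D. kg/s: ✓ matches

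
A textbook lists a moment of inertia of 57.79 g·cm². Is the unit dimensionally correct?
Yes

moment of inertia has SI base units: kg * m^2
g·cm² reduces to the same SI base units, so it is a valid unit for moment of inertia.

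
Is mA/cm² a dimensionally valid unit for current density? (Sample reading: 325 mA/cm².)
Yes

current density has SI base units: A / m^2
mA/cm² reduces to the same SI base units, so it is a valid unit for current density.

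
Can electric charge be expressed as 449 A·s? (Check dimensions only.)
Yes

electric charge has SI base units: A * s
A·s reduces to the same SI base units, so it is a valid unit for electric charge.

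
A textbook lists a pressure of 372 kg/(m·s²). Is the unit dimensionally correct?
Yes

pressure has SI base units: kg / (m * s^2)
kg/(m·s²) reduces to the same SI base units, so it is a valid unit for pressure.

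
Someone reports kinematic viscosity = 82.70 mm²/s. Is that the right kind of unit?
Yes

kinematic viscosity has SI base units: m^2 / s
mm²/s reduces to the same SI base units, so it is a valid unit for kinematic viscosity.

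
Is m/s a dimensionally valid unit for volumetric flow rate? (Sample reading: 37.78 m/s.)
No

volumetric flow rate has SI base units: m^3 / s
m/s does NOT reduce to m^3 / s; a valid unit for volumetric flow rate would be e.g. m³/s.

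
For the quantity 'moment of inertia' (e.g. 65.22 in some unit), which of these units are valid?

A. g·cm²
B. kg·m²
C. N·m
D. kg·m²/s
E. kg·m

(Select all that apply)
A, B

moment of inertia has SI base units: kg * m^2

Checking each option against kg * m^2:
  A. g·cm²: ✓ matches
  B. kg·m²: ✓ matches
  C. N·m: ✗ does not match
  D. kg·m²/s: ✗ does not match
  E. kg·m: ✗ does not match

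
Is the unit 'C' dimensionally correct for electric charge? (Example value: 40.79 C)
Yes

electric charge has SI base units: A * s
C reduces to the same SI base units, so it is a valid unit for electric charge.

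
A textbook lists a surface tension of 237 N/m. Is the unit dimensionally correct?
Yes

surface tension has SI base units: kg / s^2
N/m reduces to the same SI base units, so it is a valid unit for surface tension.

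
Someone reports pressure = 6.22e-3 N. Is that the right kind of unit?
No

pressure has SI base units: kg / (m * s^2)
N does NOT reduce to kg / (m * s^2); a valid unit for pressure would be e.g. Pa.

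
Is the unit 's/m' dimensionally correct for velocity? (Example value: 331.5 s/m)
No

velocity has SI base units: m / s
s/m does NOT reduce to m / s; a valid unit for velocity would be e.g. m/s.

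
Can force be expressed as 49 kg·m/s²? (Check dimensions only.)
Yes

force has SI base units: kg * m / s^2
kg·m/s² reduces to the same SI base units, so it is a valid unit for force.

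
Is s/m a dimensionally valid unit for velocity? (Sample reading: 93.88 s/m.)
No

velocity has SI base units: m / s
s/m does NOT reduce to m / s; a valid unit for velocity would be e.g. m/s.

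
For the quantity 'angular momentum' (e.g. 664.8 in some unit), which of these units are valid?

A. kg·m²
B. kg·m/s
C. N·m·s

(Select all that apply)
C

angular momentum has SI base units: kg * m^2 / s

Checking each option against kg * m^2 / s:
  A. kg·m²: ✗ does not match
  B. kg·m/s: ✗ does not match
  C. N·m·s: ✓ matches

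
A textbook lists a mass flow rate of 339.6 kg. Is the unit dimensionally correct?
No

mass flow rate has SI base units: kg / s
kg does NOT reduce to kg / s; a valid unit for mass flow rate would be e.g. kg/s.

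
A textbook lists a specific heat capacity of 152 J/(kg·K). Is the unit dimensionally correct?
Yes

specific heat capacity has SI base units: m^2 / (s^2 * K)
J/(kg·K) reduces to the same SI base units, so it is a valid unit for specific heat capacity.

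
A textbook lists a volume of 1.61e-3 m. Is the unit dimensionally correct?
No

volume has SI base units: m^3
m does NOT reduce to m^3; a valid unit for volume would be e.g. m³.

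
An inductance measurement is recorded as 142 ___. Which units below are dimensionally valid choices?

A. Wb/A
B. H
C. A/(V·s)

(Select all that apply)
A, B

inductance has SI base units: kg * m^2 / (A^2 * s^2)

Checking each option against kg * m^2 / (A^2 * s^2):
  A. Wb/A: ✓ matches
  B. H: ✓ matches
  C. A/(V·s): ✗ does not match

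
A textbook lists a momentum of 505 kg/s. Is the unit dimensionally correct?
No

momentum has SI base units: kg * m / s
kg/s does NOT reduce to kg * m / s; a valid unit for momentum would be e.g. kg·m/s.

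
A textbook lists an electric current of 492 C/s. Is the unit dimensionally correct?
Yes

electric current has SI base units: A
C/s reduces to the same SI base units, so it is a valid unit for electric current.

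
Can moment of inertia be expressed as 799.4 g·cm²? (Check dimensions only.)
Yes

moment of inertia has SI base units: kg * m^2
g·cm² reduces to the same SI base units, so it is a valid unit for moment of inertia.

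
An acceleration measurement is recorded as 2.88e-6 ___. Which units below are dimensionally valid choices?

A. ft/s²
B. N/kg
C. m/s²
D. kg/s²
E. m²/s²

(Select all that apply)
A, B, C

acceleration has SI base units: m / s^2

Checking each option against m / s^2:
  A. ft/s²: ✓ matches
  B. N/kg: ✓ matches
  C. m/s²: ✓ matches
  D. kg/s²: ✗ does not match
  E. m²/s²: ✗ does not match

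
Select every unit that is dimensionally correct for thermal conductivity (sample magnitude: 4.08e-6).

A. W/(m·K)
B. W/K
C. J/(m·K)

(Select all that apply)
A

thermal conductivity has SI base units: kg * m / (s^3 * K)

Checking each option against kg * m / (s^3 * K):
  A. W/(m·K): ✓ matches
  B. W/K: ✗ does not match
  C. J/(m·K): ✗ does not match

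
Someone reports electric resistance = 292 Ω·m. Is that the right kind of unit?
No

electric resistance has SI base units: kg * m^2 / (A^2 * s^3)
Ω·m does NOT reduce to kg * m^2 / (A^2 * s^3); a valid unit for electric resistance would be e.g. Ω.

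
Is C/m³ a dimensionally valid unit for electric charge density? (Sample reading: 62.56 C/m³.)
Yes

electric charge density has SI base units: A * s / m^3
C/m³ reduces to the same SI base units, so it is a valid unit for electric charge density.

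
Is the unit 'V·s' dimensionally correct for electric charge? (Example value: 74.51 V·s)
No

electric charge has SI base units: A * s
V·s does NOT reduce to A * s; a valid unit for electric charge would be e.g. C.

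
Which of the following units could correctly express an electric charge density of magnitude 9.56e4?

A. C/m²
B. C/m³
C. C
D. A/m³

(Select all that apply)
B

electric charge density has SI base units: A * s / m^3

Checking each option against A * s / m^3:
  A. C/m²: ✗ does not match
  B. C/m³: ✓ matches
  C. C: ✗ does not match
  D. A/m³: ✗ does not match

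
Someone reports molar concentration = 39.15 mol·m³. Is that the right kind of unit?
No

molar concentration has SI base units: mol / m^3
mol·m³ does NOT reduce to mol / m^3; a valid unit for molar concentration would be e.g. mol/m³.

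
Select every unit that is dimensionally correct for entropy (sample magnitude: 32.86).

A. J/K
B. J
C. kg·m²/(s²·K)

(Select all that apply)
A, C

entropy has SI base units: kg * m^2 / (s^2 * K)

Checking each option against kg * m^2 / (s^2 * K):
  A. J/K: ✓ matches
  B. J: ✗ does not match
  C. kg·m²/(s²·K): ✓ matches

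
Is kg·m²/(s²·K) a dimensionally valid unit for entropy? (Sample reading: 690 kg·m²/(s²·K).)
Yes

entropy has SI base units: kg * m^2 / (s^2 * K)
kg·m²/(s²·K) reduces to the same SI base units, so it is a valid unit for entropy.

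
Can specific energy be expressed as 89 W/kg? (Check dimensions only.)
No

specific energy has SI base units: m^2 / s^2
W/kg does NOT reduce to m^2 / s^2; a valid unit for specific energy would be e.g. J/kg.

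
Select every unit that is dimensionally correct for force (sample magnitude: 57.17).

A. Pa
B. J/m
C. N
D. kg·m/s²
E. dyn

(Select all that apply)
B, C, D, E

force has SI base units: kg * m / s^2

Checking each option against kg * m / s^2:
  A. Pa: ✗ does not match
  B. J/m: ✓ matches
  C. N: ✓ matches
  D. kg·m/s²: ✓ matches
  E. dyn: ✓ matches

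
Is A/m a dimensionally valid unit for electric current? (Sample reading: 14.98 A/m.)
No

electric current has SI base units: A
A/m does NOT reduce to A; a valid unit for electric current would be e.g. A.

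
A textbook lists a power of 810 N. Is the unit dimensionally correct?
No

power has SI base units: kg * m^2 / s^3
N does NOT reduce to kg * m^2 / s^3; a valid unit for power would be e.g. W.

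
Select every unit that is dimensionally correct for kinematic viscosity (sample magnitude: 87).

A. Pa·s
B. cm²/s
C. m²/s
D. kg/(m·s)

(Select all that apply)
B, C

kinematic viscosity has SI base units: m^2 / s

Checking each option against m^2 / s:
  A. Pa·s: ✗ does not match
  B. cm²/s: ✓ matches
  C. m²/s: ✓ matches
  D. kg/(m·s): ✗ does not match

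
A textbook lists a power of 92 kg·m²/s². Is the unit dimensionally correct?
No

power has SI base units: kg * m^2 / s^3
kg·m²/s² does NOT reduce to kg * m^2 / s^3; a valid unit for power would be e.g. W.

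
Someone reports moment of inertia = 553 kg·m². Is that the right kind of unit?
Yes

moment of inertia has SI base units: kg * m^2
kg·m² reduces to the same SI base units, so it is a valid unit for moment of inertia.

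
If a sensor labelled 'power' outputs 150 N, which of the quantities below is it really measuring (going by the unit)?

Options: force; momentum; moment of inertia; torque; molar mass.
force

power should have units dimensionally equivalent to kg * m^2 / s^3 (e.g. W).
The given unit 'N' reduces to kg * m / s^2. Of the listed options, that is the dimensionality of force.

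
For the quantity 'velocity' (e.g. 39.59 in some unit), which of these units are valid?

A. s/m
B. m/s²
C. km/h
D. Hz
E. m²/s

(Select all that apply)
C

velocity has SI base units: m / s

Checking each option against m / s:
  A. s/m: ✗ does not match
  B. m/s²: ✗ does not match
  C. km/h: ✓ matches
  D. Hz: ✗ does not match
  E. m²/s: ✗ does not match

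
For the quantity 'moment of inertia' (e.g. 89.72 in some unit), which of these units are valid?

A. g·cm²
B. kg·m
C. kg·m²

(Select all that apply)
A, C

moment of inertia has SI base units: kg * m^2

Checking each option against kg * m^2:
  A. g·cm²: ✓ matches
  B. kg·m: ✗ does not match
  C. kg·m²: ✓ matches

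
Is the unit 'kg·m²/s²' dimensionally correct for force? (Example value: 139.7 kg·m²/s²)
No

force has SI base units: kg * m / s^2
kg·m²/s² does NOT reduce to kg * m / s^2; a valid unit for force would be e.g. N.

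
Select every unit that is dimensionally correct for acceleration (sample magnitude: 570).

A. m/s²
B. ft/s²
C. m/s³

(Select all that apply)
A, B

acceleration has SI base units: m / s^2

Checking each option against m / s^2:
  A. m/s²: ✓ matches
  B. ft/s²: ✓ matches
  C. m/s³: ✗ does not match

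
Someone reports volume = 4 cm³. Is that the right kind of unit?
Yes

volume has SI base units: m^3
cm³ reduces to the same SI base units, so it is a valid unit for volume.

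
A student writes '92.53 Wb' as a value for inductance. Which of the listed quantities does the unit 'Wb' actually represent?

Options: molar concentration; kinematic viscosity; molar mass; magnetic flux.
magnetic flux

inductance should have units dimensionally equivalent to kg * m^2 / (A^2 * s^2) (e.g. H).
The given unit 'Wb' reduces to kg * m^2 / (A * s^2). Of the listed options, that is the dimensionality of magnetic flux.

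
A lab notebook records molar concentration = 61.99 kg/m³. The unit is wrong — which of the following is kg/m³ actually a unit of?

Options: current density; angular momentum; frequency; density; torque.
density

molar concentration should have units dimensionally equivalent to mol / m^3 (e.g. mol/m³).
The given unit 'kg/m³' reduces to kg / m^3. Of the listed options, that is the dimensionality of density.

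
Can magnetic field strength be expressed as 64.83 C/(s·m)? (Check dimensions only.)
Yes

magnetic field strength has SI base units: A / m
C/(s·m) reduces to the same SI base units, so it is a valid unit for magnetic field strength.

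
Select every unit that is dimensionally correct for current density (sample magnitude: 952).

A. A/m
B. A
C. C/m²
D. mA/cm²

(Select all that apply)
D

current density has SI base units: A / m^2

Checking each option against A / m^2:
  A. A/m: ✗ does not match
  B. A: ✗ does not match
  C. C/m²: ✗ does not match
  D. mA/cm²: ✓ matches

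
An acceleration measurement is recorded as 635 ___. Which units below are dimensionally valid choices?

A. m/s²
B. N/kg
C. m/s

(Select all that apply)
A, B

acceleration has SI base units: m / s^2

Checking each option against m / s^2:
  A. m/s²: ✓ matches
  B. N/kg: ✓ matches
  C. m/s: ✗ does not match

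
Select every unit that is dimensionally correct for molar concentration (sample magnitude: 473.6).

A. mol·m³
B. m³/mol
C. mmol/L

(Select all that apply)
C

molar concentration has SI base units: mol / m^3

Checking each option against mol / m^3:
  A. mol·m³: ✗ does not match
  B. m³/mol: ✗ does not match
  C. mmol/L: ✓ matches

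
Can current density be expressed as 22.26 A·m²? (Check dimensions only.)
No

current density has SI base units: A / m^2
A·m² does NOT reduce to A / m^2; a valid unit for current density would be e.g. A/m².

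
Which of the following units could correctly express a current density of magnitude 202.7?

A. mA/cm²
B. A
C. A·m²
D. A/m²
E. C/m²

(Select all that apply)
A, D

current density has SI base units: A / m^2

Checking each option against A / m^2:
  A. mA/cm²: ✓ matches
  B. A: ✗ does not match
  C. A·m²: ✗ does not match
  D. A/m²: ✓ matches
  E. C/m²: ✗ does not match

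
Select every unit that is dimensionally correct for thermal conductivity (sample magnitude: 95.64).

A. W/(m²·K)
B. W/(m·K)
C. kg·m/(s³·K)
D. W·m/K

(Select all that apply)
B, C

thermal conductivity has SI base units: kg * m / (s^3 * K)

Checking each option against kg * m / (s^3 * K):
  A. W/(m²·K): ✗ does not match
  B. W/(m·K): ✓ matches
  C. kg·m/(s³·K): ✓ matches
  D. W·m/K: ✗ does not match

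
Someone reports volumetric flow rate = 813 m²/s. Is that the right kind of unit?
No

volumetric flow rate has SI base units: m^3 / s
m²/s does NOT reduce to m^3 / s; a valid unit for volumetric flow rate would be e.g. m³/s.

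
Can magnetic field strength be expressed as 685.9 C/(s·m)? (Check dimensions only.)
Yes

magnetic field strength has SI base units: A / m
C/(s·m) reduces to the same SI base units, so it is a valid unit for magnetic field strength.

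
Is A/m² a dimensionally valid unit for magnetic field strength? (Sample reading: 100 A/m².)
No

magnetic field strength has SI base units: A / m
A/m² does NOT reduce to A / m; a valid unit for magnetic field strength would be e.g. A/m.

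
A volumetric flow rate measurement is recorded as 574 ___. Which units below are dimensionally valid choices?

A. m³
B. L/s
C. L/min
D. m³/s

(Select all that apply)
B, C, D

volumetric flow rate has SI base units: m^3 / s

Checking each option against m^3 / s:
  A. m³: ✗ does not match
  B. L/s: ✓ matches
  C. L/min: ✓ matches
  D. m³/s: ✓ matches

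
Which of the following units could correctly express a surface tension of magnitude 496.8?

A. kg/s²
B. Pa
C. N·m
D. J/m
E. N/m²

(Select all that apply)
A

surface tension has SI base units: kg / s^2

Checking each option against kg / s^2:
  A. kg/s²: ✓ matches
  B. Pa: ✗ does not match
  C. N·m: ✗ does not match
  D. J/m: ✗ does not match
  E. N/m²: ✗ does not match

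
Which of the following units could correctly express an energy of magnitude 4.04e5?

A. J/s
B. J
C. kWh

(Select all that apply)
B, C

energy has SI base units: kg * m^2 / s^2

Checking each option against kg * m^2 / s^2:
  A. J/s: ✗ does not match
  B. J: ✓ matches
  C. kWh: ✓ matches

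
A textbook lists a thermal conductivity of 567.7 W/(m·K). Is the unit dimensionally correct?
Yes

thermal conductivity has SI base units: kg * m / (s^3 * K)
W/(m·K) reduces to the same SI base units, so it is a valid unit for thermal conductivity.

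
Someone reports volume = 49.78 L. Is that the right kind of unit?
Yes

volume has SI base units: m^3
L reduces to the same SI base units, so it is a valid unit for volume.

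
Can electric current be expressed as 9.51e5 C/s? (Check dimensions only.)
Yes

electric current has SI base units: A
C/s reduces to the same SI base units, so it is a valid unit for electric current.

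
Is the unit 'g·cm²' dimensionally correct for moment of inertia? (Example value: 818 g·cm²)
Yes

moment of inertia has SI base units: kg * m^2
g·cm² reduces to the same SI base units, so it is a valid unit for moment of inertia.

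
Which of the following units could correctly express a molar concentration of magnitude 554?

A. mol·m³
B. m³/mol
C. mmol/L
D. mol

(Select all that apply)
C

molar concentration has SI base units: mol / m^3

Checking each option against mol / m^3:
  A. mol·m³: ✗ does not match
  B. m³/mol: ✗ does not match
  C. mmol/L: ✓ matches
  D. mol: ✗ does not match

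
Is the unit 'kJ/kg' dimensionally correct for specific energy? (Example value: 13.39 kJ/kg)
Yes

specific energy has SI base units: m^2 / s^2
kJ/kg reduces to the same SI base units, so it is a valid unit for specific energy.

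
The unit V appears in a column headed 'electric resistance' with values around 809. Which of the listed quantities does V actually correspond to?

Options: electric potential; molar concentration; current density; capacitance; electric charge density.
electric potential

electric resistance should have units dimensionally equivalent to kg * m^2 / (A^2 * s^3) (e.g. Ω).
The given unit 'V' reduces to kg * m^2 / (A * s^3). Of the listed options, that is the dimensionality of electric potential.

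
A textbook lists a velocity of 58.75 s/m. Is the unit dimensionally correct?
No

velocity has SI base units: m / s
s/m does NOT reduce to m / s; a valid unit for velocity would be e.g. m/s.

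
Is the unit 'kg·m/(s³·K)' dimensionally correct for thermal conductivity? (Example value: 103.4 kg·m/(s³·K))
Yes

thermal conductivity has SI base units: kg * m / (s^3 * K)
kg·m/(s³·K) reduces to the same SI base units, so it is a valid unit for thermal conductivity.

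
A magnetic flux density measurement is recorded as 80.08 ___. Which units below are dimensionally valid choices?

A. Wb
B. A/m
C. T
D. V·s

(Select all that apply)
C

magnetic flux density has SI base units: kg / (A * s^2)

Checking each option against kg / (A * s^2):
  A. Wb: ✗ does not match
  B. A/m: ✗ does not match
  C. T: ✓ matches
  D. V·s: ✗ does not match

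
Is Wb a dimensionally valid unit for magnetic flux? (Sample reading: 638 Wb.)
Yes

magnetic flux has SI base units: kg * m^2 / (A * s^2)
Wb reduces to the same SI base units, so it is a valid unit for magnetic flux.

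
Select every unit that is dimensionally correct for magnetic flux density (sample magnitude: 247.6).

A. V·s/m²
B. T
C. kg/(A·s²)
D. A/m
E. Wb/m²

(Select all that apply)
A, B, C, E

magnetic flux density has SI base units: kg / (A * s^2)

Checking each option against kg / (A * s^2):
  A. V·s/m²: ✓ matches
  B. T: ✓ matches
  C. kg/(A·s²): ✓ matches
  D. A/m: ✗ does not match
  E. Wb/m²: ✓ matches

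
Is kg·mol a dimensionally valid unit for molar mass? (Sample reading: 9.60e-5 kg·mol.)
No

molar mass has SI base units: kg / mol
kg·mol does NOT reduce to kg / mol; a valid unit for molar mass would be e.g. kg/mol.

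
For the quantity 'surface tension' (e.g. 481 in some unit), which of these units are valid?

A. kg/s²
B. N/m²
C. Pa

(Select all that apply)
A

surface tension has SI base units: kg / s^2

Checking each option against kg / s^2:
  A. kg/s²: ✓ matches
  B. N/m²: ✗ does not match
  C. Pa: ✗ does not match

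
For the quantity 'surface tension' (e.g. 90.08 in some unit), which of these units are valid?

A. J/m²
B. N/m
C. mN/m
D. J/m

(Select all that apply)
A, B, C

surface tension has SI base units: kg / s^2

Checking each option against kg / s^2:
  A. J/m²: ✓ matches
  B. N/m: ✓ matches
  C. mN/m: ✓ matches
  D. J/m: ✗ does not match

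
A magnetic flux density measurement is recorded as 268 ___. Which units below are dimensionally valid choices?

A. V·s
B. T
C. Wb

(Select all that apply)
B

magnetic flux density has SI base units: kg / (A * s^2)

Checking each option against kg / (A * s^2):
  A. V·s: ✗ does not match
  B. T: ✓ matches
  C. Wb: ✗ does not match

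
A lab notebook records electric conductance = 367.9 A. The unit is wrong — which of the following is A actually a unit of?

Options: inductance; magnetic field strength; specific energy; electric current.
electric current

electric conductance should have units dimensionally equivalent to A^2 * s^3 / (kg * m^2) (e.g. S).
The given unit 'A' reduces to A. Of the listed options, that is the dimensionality of electric current.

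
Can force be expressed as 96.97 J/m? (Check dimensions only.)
Yes

force has SI base units: kg * m / s^2
J/m reduces to the same SI base units, so it is a valid unit for force.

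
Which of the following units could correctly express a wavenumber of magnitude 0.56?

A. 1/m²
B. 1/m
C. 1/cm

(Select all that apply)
B, C

wavenumber has SI base units: 1 / m

Checking each option against 1 / m:
  A. 1/m²: ✗ does not match
  B. 1/m: ✓ matches
  C. 1/cm: ✓ matches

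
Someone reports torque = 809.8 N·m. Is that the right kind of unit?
Yes

torque has SI base units: kg * m^2 / s^2
N·m reduces to the same SI base units, so it is a valid unit for torque.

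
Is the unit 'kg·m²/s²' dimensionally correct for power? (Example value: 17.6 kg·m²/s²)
No

power has SI base units: kg * m^2 / s^3
kg·m²/s² does NOT reduce to kg * m^2 / s^3; a valid unit for power would be e.g. W.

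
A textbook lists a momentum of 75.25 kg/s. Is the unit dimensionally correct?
No

momentum has SI base units: kg * m / s
kg/s does NOT reduce to kg * m / s; a valid unit for momentum would be e.g. kg·m/s.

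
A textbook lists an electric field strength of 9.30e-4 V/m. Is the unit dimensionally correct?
Yes

electric field strength has SI base units: kg * m / (A * s^3)
V/m reduces to the same SI base units, so it is a valid unit for electric field strength.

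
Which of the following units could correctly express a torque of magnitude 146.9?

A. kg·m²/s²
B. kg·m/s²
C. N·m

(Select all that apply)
A, C

torque has SI base units: kg * m^2 / s^2

Checking each option against kg * m^2 / s^2:
  A. kg·m²/s²: ✓ matches
  B. kg·m/s²: ✗ does not match
  C. N·m: ✓ matches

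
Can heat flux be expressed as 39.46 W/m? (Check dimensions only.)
No

heat flux has SI base units: kg / s^3
W/m does NOT reduce to kg / s^3; a valid unit for heat flux would be e.g. W/m².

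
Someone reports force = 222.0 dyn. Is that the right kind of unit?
Yes

force has SI base units: kg * m / s^2
dyn reduces to the same SI base units, so it is a valid unit for force.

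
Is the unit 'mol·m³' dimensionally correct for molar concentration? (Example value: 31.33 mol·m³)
No

molar concentration has SI base units: mol / m^3
mol·m³ does NOT reduce to mol / m^3; a valid unit for molar concentration would be e.g. mol/m³.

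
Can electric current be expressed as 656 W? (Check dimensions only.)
No

electric current has SI base units: A
W does NOT reduce to A; a valid unit for electric current would be e.g. A.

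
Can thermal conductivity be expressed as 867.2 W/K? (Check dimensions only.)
No

thermal conductivity has SI base units: kg * m / (s^3 * K)
W/K does NOT reduce to kg * m / (s^3 * K); a valid unit for thermal conductivity would be e.g. W/(m·K).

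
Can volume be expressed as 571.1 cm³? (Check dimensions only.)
Yes

volume has SI base units: m^3
cm³ reduces to the same SI base units, so it is a valid unit for volume.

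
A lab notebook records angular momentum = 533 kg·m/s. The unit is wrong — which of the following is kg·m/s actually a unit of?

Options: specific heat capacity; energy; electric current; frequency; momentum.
momentum

angular momentum should have units dimensionally equivalent to kg * m^2 / s (e.g. kg·m²/s).
The given unit 'kg·m/s' reduces to kg * m / s. Of the listed options, that is the dimensionality of momentum.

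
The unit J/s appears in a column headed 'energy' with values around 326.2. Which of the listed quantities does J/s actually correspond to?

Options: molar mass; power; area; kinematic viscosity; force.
power

energy should have units dimensionally equivalent to kg * m^2 / s^2 (e.g. J).
The given unit 'J/s' reduces to kg * m^2 / s^3. Of the listed options, that is the dimensionality of power.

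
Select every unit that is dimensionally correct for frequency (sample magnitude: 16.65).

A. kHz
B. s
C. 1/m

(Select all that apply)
A

frequency has SI base units: 1 / s

Checking each option against 1 / s:
  A. kHz: ✓ matches
  B. s: ✗ does not match
  C. 1/m: ✗ does not match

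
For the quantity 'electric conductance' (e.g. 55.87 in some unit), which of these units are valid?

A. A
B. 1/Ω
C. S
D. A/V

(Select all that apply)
B, C, D

electric conductance has SI base units: A^2 * s^3 / (kg * m^2)

Checking each option against A^2 * s^3 / (kg * m^2):
  A. A: ✗ does not match
  B. 1/Ω: ✓ matches
  C. S: ✓ matches
  D. A/V: ✓ matches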